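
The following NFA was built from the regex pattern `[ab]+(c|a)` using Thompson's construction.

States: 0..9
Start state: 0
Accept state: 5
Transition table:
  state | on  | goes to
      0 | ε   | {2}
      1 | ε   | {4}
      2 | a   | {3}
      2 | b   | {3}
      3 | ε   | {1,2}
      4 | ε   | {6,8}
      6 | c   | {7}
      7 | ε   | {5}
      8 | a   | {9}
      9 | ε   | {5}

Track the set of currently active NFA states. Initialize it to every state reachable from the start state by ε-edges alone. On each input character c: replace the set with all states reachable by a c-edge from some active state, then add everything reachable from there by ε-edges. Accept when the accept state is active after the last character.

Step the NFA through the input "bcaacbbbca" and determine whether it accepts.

initial (ε-close {0}): {0,2}
'b' @ 1: {1,2,3,4,6,8}
'c' @ 2: {5,7}  ✓accept
'a' @ 3: {}  — state set empty
rest 'acbbbca' ignored (set empty)
end set {} — state 5 not in

Answer: REJECT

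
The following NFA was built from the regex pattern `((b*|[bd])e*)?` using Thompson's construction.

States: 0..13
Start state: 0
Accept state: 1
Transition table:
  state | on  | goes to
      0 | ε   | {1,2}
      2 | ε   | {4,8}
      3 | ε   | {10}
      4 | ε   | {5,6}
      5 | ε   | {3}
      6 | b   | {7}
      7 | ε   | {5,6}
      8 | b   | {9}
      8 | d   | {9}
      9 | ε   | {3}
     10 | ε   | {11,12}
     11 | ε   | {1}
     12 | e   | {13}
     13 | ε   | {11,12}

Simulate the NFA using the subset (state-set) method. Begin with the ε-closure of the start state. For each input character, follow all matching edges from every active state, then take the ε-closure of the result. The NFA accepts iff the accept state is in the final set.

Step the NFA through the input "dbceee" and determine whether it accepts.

Answer: REJECT

Derivation:
initial (ε-close {0}): {0,1,2,3,4,5,6,8,10,11,12}
'd' @ 1: {1,3,9,10,11,12}  [accepting]
'b' @ 2: {}  — no active states
rest 'ceee' ignored (set empty)
end set {} — state 1 not in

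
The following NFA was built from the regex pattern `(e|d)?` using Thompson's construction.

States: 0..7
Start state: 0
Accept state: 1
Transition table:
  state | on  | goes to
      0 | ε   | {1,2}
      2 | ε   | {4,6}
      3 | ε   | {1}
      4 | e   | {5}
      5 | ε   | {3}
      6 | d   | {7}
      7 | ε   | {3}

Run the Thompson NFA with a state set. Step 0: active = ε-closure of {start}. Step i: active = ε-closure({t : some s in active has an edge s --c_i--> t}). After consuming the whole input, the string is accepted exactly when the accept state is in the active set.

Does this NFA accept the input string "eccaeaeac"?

Answer: REJECT

Trace:
initial (ε-close {0}): {0,1,2,4,6}
'e' @ 1: {1,3,5}  (accept∈set)
'c' @ 2: {}  — dead — no transitions
rest 'caeaeac' ignored (set empty)
after full input: {}  (accept=1 not in)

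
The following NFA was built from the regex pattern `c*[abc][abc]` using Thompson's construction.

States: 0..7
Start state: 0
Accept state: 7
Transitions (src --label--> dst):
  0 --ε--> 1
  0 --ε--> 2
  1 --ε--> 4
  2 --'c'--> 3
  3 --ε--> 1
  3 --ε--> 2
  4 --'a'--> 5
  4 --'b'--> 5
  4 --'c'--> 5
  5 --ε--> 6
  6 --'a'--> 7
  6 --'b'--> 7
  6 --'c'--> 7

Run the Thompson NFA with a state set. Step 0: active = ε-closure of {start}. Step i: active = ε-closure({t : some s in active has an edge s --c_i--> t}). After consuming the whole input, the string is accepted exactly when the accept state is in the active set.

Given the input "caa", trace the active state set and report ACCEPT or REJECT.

Answer: ACCEPT

Steps:
start: ε-closure({0}) = {0,1,2,4}
'c' @ 1: {1,2,3,4,5,6}
'a' @ 2: {5,6,7}  (accept∈set)
'a' @ 3: {7}  (accept∈set)
after full input: {7}  (accept=7 in)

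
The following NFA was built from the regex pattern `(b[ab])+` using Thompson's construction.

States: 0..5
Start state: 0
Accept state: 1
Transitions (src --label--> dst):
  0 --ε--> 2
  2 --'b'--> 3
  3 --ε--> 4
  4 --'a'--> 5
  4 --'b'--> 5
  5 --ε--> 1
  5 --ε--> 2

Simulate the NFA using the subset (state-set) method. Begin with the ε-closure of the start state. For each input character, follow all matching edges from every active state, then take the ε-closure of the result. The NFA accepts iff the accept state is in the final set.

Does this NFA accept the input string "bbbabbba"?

Answer: ACCEPT

Trace:
start: ε-closure({0}) = {0,2}
'b' @ 1: {3,4}
'b' @ 2: {1,2,5}  [accepting]
'b' @ 3: {3,4}
'a' @ 4: {1,2,5}  [accepting]
'b' @ 5: {3,4}
'b' @ 6: {1,2,5}  [accepting]
'b' @ 7: {3,4}
'a' @ 8: {1,2,5}  [accepting]
final: {1,2,5}; accept 1 in set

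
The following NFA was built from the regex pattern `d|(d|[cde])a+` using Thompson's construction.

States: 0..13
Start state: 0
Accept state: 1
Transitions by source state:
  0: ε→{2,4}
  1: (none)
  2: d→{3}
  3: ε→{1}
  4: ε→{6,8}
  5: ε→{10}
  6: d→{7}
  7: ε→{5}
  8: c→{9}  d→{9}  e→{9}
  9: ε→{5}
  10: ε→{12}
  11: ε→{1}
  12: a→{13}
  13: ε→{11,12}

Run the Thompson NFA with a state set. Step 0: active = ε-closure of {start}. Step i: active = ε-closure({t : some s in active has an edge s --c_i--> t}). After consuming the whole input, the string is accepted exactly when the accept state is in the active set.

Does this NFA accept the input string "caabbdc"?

Answer: REJECT

Trace:
start: ε-closure({0}) = {0,2,4,6,8}
'c' @ 1: {5,9,10,12}
'a' @ 2: {1,11,12,13}  [accepting]
'a' @ 3: {1,11,12,13}  [accepting]
'b' @ 4: {}  — no active states
rest 'bdc' ignored (set empty)
final: {}; accept 1 not in set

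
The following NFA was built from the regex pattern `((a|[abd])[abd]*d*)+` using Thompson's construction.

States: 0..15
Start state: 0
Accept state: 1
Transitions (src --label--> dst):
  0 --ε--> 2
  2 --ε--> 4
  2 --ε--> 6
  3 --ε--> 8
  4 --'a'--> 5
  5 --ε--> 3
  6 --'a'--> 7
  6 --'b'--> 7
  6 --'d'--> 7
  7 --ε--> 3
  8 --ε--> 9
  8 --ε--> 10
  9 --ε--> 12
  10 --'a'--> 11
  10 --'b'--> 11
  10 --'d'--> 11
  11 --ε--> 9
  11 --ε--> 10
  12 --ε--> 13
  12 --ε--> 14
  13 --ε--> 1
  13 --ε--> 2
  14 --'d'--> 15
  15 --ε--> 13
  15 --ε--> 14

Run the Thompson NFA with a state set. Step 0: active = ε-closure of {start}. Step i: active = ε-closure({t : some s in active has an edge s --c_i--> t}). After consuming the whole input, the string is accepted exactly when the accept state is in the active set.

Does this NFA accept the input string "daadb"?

initial (ε-close {0}): {0,2,4,6}
'd' @ 1: {1,2,3,4,6,7,8,9,10,12,13,14}  ✓accept
'a' @ 2: {1,2,3,4,5,6,7,8,9,10,11,12,13,14}  ✓accept
'a' @ 3: {1,2,3,4,5,6,7,8,9,10,11,12,13,14}  ✓accept
'd' @ 4: {1,2,3,4,6,7,8,9,10,11,12,13,14,15}  ✓accept
'b' @ 5: {1,2,3,4,6,7,8,9,10,11,12,13,14}  ✓accept
after full input: {1,2,3,4,6,7,8,9,10,11,12,13,14}  (accept=1 in)

Answer: ACCEPT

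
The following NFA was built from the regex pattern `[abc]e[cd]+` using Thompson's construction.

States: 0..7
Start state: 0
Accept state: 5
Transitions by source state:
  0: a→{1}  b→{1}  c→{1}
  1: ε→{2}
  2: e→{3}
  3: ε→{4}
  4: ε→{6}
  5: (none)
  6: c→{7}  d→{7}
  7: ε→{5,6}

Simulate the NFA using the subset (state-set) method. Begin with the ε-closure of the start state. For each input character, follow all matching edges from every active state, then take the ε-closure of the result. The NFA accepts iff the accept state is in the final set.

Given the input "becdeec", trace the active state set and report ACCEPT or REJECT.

Answer: REJECT

Trace:
initial (ε-close {0}): {0}
'b' @ 1: {1,2}
'e' @ 2: {3,4,6}
'c' @ 3: {5,6,7}  ✓accept
'd' @ 4: {5,6,7}  ✓accept
'e' @ 5: {}  — dead — no transitions
rest 'ec' ignored (set empty)
end set {} — state 5 not in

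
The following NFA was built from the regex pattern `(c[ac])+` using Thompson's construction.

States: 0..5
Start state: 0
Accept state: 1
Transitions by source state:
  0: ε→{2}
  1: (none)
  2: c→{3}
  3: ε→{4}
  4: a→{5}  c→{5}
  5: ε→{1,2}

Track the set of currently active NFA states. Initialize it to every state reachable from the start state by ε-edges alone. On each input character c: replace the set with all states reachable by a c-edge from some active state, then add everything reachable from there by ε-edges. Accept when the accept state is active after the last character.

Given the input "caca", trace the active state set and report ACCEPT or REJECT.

initial (ε-close {0}): {0,2}
'c' @ 1: {3,4}
'a' @ 2: {1,2,5}  ✓accept
'c' @ 3: {3,4}
'a' @ 4: {1,2,5}  ✓accept
final: {1,2,5}; accept 1 in set

Answer: ACCEPT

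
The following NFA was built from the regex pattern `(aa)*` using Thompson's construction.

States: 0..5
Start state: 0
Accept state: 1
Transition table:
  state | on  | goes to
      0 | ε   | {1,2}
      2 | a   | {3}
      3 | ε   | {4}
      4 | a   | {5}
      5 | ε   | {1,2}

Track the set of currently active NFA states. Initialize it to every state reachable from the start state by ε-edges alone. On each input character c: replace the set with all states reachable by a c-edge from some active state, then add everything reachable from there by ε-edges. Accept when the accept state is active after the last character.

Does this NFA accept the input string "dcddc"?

Answer: REJECT

Derivation:
start: ε-closure({0}) = {0,1,2}
'd' @ 1: {}  — state set empty
rest 'cddc' ignored (set empty)
final: {}; accept 1 not in set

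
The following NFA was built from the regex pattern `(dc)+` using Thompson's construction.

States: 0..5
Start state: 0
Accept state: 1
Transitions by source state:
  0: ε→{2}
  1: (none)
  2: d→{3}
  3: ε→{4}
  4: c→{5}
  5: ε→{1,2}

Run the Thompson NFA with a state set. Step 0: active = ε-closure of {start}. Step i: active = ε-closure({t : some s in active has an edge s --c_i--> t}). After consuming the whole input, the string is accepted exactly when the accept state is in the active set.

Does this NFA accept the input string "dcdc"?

Answer: ACCEPT

Trace:
S₀ = ε-closure({0}) = {0,2}
'd' @ 1: {3,4}
'c' @ 2: {1,2,5}  ✓accept
'd' @ 3: {3,4}
'c' @ 4: {1,2,5}  ✓accept
final: {1,2,5}; accept 1 in set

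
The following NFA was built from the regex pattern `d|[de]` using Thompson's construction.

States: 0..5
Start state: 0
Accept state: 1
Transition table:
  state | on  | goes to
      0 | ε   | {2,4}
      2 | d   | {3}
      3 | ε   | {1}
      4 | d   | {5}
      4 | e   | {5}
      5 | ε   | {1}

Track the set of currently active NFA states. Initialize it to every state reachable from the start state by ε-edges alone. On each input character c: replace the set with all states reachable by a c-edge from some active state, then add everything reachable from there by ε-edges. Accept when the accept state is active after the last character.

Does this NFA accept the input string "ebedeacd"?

Answer: REJECT

Trace:
S₀ = ε-closure({0}) = {0,2,4}
'e' @ 1: {1,5}  ✓accept
'b' @ 2: {}  — no active states
rest 'edeacd' ignored (set empty)
final: {}; accept 1 not in set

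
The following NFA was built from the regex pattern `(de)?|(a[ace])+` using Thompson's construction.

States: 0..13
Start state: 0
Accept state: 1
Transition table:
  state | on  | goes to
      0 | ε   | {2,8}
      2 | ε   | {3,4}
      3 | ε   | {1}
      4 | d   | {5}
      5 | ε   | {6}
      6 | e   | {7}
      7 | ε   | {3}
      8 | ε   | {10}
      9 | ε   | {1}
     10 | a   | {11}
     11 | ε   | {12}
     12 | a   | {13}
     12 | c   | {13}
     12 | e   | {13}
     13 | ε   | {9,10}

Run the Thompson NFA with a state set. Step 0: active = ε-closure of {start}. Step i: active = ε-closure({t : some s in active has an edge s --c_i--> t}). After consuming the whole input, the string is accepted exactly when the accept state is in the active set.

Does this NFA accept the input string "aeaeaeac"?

Answer: ACCEPT

Steps:
start: ε-closure({0}) = {0,1,2,3,4,8,10}
'a' @ 1: {11,12}
'e' @ 2: {1,9,10,13}  (accept∈set)
'a' @ 3: {11,12}
'e' @ 4: {1,9,10,13}  (accept∈set)
'a' @ 5: {11,12}
'e' @ 6: {1,9,10,13}  (accept∈set)
'a' @ 7: {11,12}
'c' @ 8: {1,9,10,13}  (accept∈set)
after full input: {1,9,10,13}  (accept=1 in)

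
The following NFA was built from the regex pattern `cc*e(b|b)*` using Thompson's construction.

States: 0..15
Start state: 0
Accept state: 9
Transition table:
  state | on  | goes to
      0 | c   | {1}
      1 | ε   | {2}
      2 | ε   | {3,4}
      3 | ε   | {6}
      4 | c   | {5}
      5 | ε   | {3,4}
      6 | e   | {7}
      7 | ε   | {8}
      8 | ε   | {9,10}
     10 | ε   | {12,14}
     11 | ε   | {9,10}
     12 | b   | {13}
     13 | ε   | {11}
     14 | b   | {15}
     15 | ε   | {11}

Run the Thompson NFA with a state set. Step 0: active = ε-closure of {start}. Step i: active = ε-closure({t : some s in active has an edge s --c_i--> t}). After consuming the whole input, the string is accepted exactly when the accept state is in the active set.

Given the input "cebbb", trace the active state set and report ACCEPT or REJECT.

Answer: ACCEPT

Steps:
start: ε-closure({0}) = {0}
'c' @ 1: {1,2,3,4,6}
'e' @ 2: {7,8,9,10,12,14}  ✓accept
'b' @ 3: {9,10,11,12,13,14,15}  ✓accept
'b' @ 4: {9,10,11,12,13,14,15}  ✓accept
'b' @ 5: {9,10,11,12,13,14,15}  ✓accept
end set {9,10,11,12,13,14,15} — state 9 in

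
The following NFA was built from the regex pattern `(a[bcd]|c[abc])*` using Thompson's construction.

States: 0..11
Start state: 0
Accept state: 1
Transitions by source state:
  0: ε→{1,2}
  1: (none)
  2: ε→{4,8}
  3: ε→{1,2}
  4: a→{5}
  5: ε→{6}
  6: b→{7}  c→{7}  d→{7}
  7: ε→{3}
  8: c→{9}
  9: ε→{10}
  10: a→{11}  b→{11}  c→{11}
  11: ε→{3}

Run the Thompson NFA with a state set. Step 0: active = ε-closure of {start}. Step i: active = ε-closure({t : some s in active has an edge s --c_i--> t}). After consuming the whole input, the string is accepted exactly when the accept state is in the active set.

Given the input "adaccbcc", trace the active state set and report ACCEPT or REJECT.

initial (ε-close {0}): {0,1,2,4,8}
'a' @ 1: {5,6}
'd' @ 2: {1,2,3,4,7,8}  (accept∈set)
'a' @ 3: {5,6}
'c' @ 4: {1,2,3,4,7,8}  (accept∈set)
'c' @ 5: {9,10}
'b' @ 6: {1,2,3,4,8,11}  (accept∈set)
'c' @ 7: {9,10}
'c' @ 8: {1,2,3,4,8,11}  (accept∈set)
final: {1,2,3,4,8,11}; accept 1 in set

Answer: ACCEPT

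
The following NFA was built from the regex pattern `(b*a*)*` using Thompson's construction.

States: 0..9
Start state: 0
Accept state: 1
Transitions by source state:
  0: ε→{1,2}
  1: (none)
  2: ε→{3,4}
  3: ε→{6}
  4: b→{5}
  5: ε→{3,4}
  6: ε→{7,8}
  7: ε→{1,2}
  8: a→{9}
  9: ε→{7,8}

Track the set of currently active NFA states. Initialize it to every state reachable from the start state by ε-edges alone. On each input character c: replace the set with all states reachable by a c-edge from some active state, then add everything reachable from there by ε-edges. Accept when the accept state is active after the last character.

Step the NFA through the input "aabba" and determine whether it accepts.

Answer: ACCEPT

Trace:
S₀ = ε-closure({0}) = {0,1,2,3,4,6,7,8}
'a' @ 1: {1,2,3,4,6,7,8,9}  (accept∈set)
'a' @ 2: {1,2,3,4,6,7,8,9}  (accept∈set)
'b' @ 3: {1,2,3,4,5,6,7,8}  (accept∈set)
'b' @ 4: {1,2,3,4,5,6,7,8}  (accept∈set)
'a' @ 5: {1,2,3,4,6,7,8,9}  (accept∈set)
after full input: {1,2,3,4,6,7,8,9}  (accept=1 in)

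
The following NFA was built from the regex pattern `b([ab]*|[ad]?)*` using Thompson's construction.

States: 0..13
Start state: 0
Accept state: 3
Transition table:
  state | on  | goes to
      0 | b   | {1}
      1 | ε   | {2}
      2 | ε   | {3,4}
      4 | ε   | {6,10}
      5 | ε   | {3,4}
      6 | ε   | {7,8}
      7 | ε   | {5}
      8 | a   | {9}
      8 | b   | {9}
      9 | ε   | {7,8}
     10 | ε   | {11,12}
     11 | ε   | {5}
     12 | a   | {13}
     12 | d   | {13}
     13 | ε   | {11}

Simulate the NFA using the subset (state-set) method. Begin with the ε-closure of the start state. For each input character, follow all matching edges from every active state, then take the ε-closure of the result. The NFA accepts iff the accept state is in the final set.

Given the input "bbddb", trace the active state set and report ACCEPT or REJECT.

start: ε-closure({0}) = {0}
'b' @ 1: {1,2,3,4,5,6,7,8,10,11,12}  (accept∈set)
'b' @ 2: {3,4,5,6,7,8,9,10,11,12}  (accept∈set)
'd' @ 3: {3,4,5,6,7,8,10,11,12,13}  (accept∈set)
'd' @ 4: {3,4,5,6,7,8,10,11,12,13}  (accept∈set)
'b' @ 5: {3,4,5,6,7,8,9,10,11,12}  (accept∈set)
after full input: {3,4,5,6,7,8,9,10,11,12}  (accept=3 in)

Answer: ACCEPT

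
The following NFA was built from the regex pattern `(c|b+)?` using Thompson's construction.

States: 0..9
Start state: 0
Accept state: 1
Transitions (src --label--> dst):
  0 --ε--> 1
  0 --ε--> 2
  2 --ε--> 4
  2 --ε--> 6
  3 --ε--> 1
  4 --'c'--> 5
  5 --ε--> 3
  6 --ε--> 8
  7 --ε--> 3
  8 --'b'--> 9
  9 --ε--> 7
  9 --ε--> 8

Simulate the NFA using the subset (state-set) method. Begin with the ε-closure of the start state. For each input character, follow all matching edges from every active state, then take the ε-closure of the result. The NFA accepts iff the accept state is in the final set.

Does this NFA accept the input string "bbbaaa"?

S₀ = ε-closure({0}) = {0,1,2,4,6,8}
'b' @ 1: {1,3,7,8,9}  (accept∈set)
'b' @ 2: {1,3,7,8,9}  (accept∈set)
'b' @ 3: {1,3,7,8,9}  (accept∈set)
'a' @ 4: {}  — dead — no transitions
rest 'aa' ignored (set empty)
final: {}; accept 1 not in set

Answer: REJECT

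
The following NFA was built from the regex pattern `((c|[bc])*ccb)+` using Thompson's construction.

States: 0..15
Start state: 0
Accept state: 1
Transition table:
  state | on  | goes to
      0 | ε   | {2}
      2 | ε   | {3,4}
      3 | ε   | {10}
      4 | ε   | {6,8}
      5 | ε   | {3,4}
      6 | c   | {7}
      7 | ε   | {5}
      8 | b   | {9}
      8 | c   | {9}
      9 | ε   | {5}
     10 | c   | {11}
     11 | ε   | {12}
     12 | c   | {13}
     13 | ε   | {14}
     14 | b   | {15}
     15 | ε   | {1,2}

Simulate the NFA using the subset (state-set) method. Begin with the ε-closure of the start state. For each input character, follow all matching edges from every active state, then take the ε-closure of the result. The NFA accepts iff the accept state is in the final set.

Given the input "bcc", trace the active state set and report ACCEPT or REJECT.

initial (ε-close {0}): {0,2,3,4,6,8,10}
'b' @ 1: {3,4,5,6,8,9,10}
'c' @ 2: {3,4,5,6,7,8,9,10,11,12}
'c' @ 3: {3,4,5,6,7,8,9,10,11,12,13,14}
after full input: {3,4,5,6,7,8,9,10,11,12,13,14}  (accept=1 not in)

Answer: REJECT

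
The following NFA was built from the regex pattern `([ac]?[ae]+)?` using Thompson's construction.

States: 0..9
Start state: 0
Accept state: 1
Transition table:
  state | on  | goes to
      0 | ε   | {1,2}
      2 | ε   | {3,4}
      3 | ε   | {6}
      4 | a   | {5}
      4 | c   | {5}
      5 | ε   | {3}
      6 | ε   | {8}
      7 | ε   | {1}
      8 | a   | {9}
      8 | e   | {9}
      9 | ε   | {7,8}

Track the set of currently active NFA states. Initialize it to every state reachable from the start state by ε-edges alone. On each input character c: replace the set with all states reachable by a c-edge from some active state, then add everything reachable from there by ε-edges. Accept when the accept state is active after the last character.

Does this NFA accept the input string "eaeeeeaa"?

initial (ε-close {0}): {0,1,2,3,4,6,8}
'e' @ 1: {1,7,8,9}  (accept∈set)
'a' @ 2: {1,7,8,9}  (accept∈set)
'e' @ 3: {1,7,8,9}  (accept∈set)
'e' @ 4: {1,7,8,9}  (accept∈set)
'e' @ 5: {1,7,8,9}  (accept∈set)
'e' @ 6: {1,7,8,9}  (accept∈set)
'a' @ 7: {1,7,8,9}  (accept∈set)
'a' @ 8: {1,7,8,9}  (accept∈set)
after full input: {1,7,8,9}  (accept=1 in)

Answer: ACCEPT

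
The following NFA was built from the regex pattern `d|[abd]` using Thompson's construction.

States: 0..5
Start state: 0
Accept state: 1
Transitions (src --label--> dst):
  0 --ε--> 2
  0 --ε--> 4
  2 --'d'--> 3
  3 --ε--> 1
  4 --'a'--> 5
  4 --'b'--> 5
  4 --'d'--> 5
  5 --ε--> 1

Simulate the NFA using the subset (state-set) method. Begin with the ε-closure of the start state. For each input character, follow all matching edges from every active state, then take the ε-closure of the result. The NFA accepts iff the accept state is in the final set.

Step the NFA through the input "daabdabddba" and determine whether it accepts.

Answer: REJECT

Trace:
start: ε-closure({0}) = {0,2,4}
'd' @ 1: {1,3,5}  (accept∈set)
'a' @ 2: {}  — dead — no transitions
rest 'abdabddba' ignored (set empty)
final: {}; accept 1 not in set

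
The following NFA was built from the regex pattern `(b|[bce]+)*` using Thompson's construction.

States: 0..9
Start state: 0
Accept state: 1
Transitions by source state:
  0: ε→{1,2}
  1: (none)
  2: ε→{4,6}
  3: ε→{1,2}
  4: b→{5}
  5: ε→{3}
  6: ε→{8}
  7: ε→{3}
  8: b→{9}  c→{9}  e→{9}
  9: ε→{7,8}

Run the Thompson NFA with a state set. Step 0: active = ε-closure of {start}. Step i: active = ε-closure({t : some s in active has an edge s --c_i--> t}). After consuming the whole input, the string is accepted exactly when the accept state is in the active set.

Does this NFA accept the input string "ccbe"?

S₀ = ε-closure({0}) = {0,1,2,4,6,8}
'c' @ 1: {1,2,3,4,6,7,8,9}  [accepting]
'c' @ 2: {1,2,3,4,6,7,8,9}  [accepting]
'b' @ 3: {1,2,3,4,5,6,7,8,9}  [accepting]
'e' @ 4: {1,2,3,4,6,7,8,9}  [accepting]
final: {1,2,3,4,6,7,8,9}; accept 1 in set

Answer: ACCEPT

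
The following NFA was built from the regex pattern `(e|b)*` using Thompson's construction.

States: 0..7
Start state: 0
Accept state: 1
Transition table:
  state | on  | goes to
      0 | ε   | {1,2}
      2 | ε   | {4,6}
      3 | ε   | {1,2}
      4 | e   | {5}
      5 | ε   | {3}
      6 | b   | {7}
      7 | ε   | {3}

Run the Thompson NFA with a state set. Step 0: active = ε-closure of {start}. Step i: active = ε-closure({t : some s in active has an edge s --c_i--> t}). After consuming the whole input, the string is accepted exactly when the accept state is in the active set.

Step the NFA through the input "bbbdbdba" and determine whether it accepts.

S₀ = ε-closure({0}) = {0,1,2,4,6}
'b' @ 1: {1,2,3,4,6,7}  (accept∈set)
'b' @ 2: {1,2,3,4,6,7}  (accept∈set)
'b' @ 3: {1,2,3,4,6,7}  (accept∈set)
'd' @ 4: {}  — no active states
rest 'bdba' ignored (set empty)
end set {} — state 1 not in

Answer: REJECT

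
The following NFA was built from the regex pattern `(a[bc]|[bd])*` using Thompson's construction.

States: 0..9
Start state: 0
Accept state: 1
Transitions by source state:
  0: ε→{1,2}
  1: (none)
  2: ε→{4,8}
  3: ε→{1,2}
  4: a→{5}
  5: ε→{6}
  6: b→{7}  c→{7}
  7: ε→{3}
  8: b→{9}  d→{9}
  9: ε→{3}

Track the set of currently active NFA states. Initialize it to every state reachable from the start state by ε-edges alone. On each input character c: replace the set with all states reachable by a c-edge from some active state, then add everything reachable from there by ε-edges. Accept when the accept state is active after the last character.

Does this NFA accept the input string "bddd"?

Answer: ACCEPT

Derivation:
start: ε-closure({0}) = {0,1,2,4,8}
'b' @ 1: {1,2,3,4,8,9}  [accepting]
'd' @ 2: {1,2,3,4,8,9}  [accepting]
'd' @ 3: {1,2,3,4,8,9}  [accepting]
'd' @ 4: {1,2,3,4,8,9}  [accepting]
end set {1,2,3,4,8,9} — state 1 in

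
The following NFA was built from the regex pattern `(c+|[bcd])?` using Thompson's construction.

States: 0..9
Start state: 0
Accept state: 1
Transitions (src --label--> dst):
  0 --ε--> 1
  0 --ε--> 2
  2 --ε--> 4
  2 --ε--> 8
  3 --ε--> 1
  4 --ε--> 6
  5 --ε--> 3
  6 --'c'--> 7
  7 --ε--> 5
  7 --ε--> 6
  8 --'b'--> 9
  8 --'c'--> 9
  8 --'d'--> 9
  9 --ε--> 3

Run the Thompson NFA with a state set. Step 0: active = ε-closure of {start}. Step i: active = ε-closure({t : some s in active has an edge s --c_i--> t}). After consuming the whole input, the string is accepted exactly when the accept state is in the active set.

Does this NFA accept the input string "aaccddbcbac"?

Answer: REJECT

Steps:
start: ε-closure({0}) = {0,1,2,4,6,8}
'a' @ 1: {}  — no active states
rest 'accddbcbac' ignored (set empty)
final: {}; accept 1 not in set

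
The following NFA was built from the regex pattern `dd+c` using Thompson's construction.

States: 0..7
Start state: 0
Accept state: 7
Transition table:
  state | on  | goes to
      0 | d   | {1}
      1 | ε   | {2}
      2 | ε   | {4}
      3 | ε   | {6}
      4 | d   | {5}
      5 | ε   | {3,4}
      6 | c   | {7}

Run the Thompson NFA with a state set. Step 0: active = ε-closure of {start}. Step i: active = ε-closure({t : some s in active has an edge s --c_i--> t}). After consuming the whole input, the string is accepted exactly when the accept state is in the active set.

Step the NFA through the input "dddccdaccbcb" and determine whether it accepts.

initial (ε-close {0}): {0}
'd' @ 1: {1,2,4}
'd' @ 2: {3,4,5,6}
'd' @ 3: {3,4,5,6}
'c' @ 4: {7}  ✓accept
'c' @ 5: {}  — dead — no transitions
rest 'daccbcb' ignored (set empty)
end set {} — state 7 not in

Answer: REJECT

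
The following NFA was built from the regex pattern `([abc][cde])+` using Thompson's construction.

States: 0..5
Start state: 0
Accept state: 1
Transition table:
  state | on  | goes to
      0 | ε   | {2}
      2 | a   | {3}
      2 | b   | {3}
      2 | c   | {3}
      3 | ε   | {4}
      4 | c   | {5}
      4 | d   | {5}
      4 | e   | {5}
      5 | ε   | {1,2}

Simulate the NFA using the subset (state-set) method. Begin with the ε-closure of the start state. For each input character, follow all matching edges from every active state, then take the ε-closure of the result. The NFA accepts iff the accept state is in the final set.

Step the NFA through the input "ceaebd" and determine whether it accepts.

start: ε-closure({0}) = {0,2}
'c' @ 1: {3,4}
'e' @ 2: {1,2,5}  [accepting]
'a' @ 3: {3,4}
'e' @ 4: {1,2,5}  [accepting]
'b' @ 5: {3,4}
'd' @ 6: {1,2,5}  [accepting]
final: {1,2,5}; accept 1 in set

Answer: ACCEPT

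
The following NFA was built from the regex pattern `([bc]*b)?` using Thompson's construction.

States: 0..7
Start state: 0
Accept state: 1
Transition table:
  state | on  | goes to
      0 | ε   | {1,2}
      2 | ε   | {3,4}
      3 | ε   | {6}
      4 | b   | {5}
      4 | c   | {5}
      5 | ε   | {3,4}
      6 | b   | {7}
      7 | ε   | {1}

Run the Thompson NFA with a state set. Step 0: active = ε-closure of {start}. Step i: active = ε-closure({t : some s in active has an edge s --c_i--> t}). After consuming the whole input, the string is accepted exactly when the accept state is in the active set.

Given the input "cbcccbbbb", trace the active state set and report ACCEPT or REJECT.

Answer: ACCEPT

Trace:
start: ε-closure({0}) = {0,1,2,3,4,6}
'c' @ 1: {3,4,5,6}
'b' @ 2: {1,3,4,5,6,7}  [accepting]
'c' @ 3: {3,4,5,6}
'c' @ 4: {3,4,5,6}
'c' @ 5: {3,4,5,6}
'b' @ 6: {1,3,4,5,6,7}  [accepting]
'b' @ 7: {1,3,4,5,6,7}  [accepting]
'b' @ 8: {1,3,4,5,6,7}  [accepting]
'b' @ 9: {1,3,4,5,6,7}  [accepting]
end set {1,3,4,5,6,7} — state 1 in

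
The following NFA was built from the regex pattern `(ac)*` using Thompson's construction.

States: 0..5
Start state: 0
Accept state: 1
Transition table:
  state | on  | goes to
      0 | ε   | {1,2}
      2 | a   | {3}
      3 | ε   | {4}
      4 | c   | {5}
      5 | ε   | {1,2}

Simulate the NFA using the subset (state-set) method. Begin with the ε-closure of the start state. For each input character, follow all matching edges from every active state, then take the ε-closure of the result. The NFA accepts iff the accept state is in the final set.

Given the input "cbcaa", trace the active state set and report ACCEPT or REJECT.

initial (ε-close {0}): {0,1,2}
'c' @ 1: {}  — no active states
rest 'bcaa' ignored (set empty)
after full input: {}  (accept=1 not in)

Answer: REJECT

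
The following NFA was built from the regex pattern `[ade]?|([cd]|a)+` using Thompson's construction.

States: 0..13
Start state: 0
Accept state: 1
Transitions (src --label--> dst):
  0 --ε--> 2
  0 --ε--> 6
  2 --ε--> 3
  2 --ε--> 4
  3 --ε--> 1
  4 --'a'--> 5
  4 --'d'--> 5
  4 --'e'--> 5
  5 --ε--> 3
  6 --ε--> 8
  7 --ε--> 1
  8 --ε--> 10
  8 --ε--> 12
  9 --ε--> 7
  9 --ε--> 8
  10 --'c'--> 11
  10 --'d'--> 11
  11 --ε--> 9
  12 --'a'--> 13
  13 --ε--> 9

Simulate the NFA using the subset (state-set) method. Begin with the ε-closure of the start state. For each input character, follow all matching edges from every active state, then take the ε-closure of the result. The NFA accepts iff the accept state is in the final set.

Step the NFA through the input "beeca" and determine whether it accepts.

initial (ε-close {0}): {0,1,2,3,4,6,8,10,12}
'b' @ 1: {}  — no active states
rest 'eeca' ignored (set empty)
final: {}; accept 1 not in set

Answer: REJECT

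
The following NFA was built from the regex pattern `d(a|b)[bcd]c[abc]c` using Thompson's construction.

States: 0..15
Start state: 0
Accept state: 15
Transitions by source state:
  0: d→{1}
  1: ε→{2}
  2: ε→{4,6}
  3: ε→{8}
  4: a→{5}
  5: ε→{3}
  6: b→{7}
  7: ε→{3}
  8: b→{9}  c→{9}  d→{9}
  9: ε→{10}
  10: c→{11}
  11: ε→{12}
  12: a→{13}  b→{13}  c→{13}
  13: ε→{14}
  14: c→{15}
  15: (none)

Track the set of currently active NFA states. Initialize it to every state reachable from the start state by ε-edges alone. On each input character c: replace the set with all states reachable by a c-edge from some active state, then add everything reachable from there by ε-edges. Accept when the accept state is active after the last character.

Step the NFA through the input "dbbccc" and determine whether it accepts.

Answer: ACCEPT

Trace:
initial (ε-close {0}): {0}
'd' @ 1: {1,2,4,6}
'b' @ 2: {3,7,8}
'b' @ 3: {9,10}
'c' @ 4: {11,12}
'c' @ 5: {13,14}
'c' @ 6: {15}  (accept∈set)
after full input: {15}  (accept=15 in)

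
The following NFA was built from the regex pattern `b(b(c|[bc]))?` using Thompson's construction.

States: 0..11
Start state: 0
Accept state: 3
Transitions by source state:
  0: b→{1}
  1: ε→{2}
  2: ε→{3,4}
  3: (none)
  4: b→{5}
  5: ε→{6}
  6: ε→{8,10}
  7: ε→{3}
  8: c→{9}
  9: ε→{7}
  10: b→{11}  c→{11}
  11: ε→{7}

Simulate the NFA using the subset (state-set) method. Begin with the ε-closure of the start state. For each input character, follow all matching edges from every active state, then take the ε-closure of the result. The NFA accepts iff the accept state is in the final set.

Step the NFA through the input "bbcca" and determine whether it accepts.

S₀ = ε-closure({0}) = {0}
'b' @ 1: {1,2,3,4}  [accepting]
'b' @ 2: {5,6,8,10}
'c' @ 3: {3,7,9,11}  [accepting]
'c' @ 4: {}  — no active states
rest 'a' ignored (set empty)
final: {}; accept 3 not in set

Answer: REJECT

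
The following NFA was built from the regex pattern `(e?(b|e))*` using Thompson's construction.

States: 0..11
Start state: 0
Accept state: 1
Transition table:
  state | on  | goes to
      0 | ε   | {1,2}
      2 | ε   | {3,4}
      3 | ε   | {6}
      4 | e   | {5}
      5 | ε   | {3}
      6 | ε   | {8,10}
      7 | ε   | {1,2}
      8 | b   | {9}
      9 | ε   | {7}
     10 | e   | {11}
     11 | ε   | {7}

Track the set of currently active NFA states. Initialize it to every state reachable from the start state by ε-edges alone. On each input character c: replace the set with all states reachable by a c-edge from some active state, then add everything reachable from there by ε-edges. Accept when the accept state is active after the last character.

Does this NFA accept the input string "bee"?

S₀ = ε-closure({0}) = {0,1,2,3,4,6,8,10}
'b' @ 1: {1,2,3,4,6,7,8,9,10}  (accept∈set)
'e' @ 2: {1,2,3,4,5,6,7,8,10,11}  (accept∈set)
'e' @ 3: {1,2,3,4,5,6,7,8,10,11}  (accept∈set)
final: {1,2,3,4,5,6,7,8,10,11}; accept 1 in set

Answer: ACCEPT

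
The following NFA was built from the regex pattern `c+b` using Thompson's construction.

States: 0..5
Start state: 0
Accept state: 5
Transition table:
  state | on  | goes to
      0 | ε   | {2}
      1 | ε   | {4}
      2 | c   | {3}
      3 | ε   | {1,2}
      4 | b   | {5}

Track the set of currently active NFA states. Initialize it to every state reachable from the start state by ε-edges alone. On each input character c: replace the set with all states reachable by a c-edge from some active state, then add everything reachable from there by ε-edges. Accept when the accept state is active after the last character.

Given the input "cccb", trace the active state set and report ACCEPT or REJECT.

Answer: ACCEPT

Trace:
start: ε-closure({0}) = {0,2}
'c' @ 1: {1,2,3,4}
'c' @ 2: {1,2,3,4}
'c' @ 3: {1,2,3,4}
'b' @ 4: {5}  (accept∈set)
final: {5}; accept 5 in set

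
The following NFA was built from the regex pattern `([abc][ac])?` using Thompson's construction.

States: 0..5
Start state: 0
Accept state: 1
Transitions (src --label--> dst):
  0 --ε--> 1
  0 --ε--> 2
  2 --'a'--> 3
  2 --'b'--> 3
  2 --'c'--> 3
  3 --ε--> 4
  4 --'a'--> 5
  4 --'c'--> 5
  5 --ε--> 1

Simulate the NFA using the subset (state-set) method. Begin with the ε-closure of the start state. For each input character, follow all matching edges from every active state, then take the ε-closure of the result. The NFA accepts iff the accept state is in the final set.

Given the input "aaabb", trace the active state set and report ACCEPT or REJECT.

S₀ = ε-closure({0}) = {0,1,2}
'a' @ 1: {3,4}
'a' @ 2: {1,5}  ✓accept
'a' @ 3: {}  — state set empty
rest 'bb' ignored (set empty)
end set {} — state 1 not in

Answer: REJECT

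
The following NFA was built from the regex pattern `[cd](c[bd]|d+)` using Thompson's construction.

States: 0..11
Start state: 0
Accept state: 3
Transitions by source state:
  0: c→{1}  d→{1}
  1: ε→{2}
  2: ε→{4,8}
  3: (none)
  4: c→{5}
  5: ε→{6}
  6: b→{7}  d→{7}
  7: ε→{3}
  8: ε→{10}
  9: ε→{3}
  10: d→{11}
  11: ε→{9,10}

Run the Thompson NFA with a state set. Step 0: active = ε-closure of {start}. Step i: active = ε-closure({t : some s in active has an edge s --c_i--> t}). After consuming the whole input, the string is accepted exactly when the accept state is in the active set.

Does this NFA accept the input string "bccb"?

start: ε-closure({0}) = {0}
'b' @ 1: {}  — state set empty
rest 'ccb' ignored (set empty)
end set {} — state 3 not in

Answer: REJECT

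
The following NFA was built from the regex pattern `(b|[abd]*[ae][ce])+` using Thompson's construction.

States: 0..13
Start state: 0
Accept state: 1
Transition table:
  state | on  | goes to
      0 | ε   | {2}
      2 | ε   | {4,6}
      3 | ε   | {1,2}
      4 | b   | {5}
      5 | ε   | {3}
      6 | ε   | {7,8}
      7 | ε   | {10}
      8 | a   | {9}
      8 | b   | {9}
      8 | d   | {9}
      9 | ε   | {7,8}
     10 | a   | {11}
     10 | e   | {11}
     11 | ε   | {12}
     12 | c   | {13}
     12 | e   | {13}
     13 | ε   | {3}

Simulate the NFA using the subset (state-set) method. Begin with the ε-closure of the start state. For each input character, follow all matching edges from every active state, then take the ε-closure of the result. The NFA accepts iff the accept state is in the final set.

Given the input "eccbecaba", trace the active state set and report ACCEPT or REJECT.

start: ε-closure({0}) = {0,2,4,6,7,8,10}
'e' @ 1: {11,12}
'c' @ 2: {1,2,3,4,6,7,8,10,13}  (accept∈set)
'c' @ 3: {}  — state set empty
rest 'becaba' ignored (set empty)
after full input: {}  (accept=1 not in)

Answer: REJECT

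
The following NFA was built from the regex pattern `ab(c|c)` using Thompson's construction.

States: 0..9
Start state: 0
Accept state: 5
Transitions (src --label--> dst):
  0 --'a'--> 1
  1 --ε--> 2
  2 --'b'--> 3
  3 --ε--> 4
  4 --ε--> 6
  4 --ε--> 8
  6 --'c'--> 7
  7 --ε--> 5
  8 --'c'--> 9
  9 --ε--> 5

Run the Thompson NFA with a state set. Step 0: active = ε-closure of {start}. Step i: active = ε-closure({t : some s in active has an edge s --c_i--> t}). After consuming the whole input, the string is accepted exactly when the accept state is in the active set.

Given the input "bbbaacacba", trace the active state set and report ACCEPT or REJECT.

Answer: REJECT

Steps:
start: ε-closure({0}) = {0}
'b' @ 1: {}  — state set empty
rest 'bbaacacba' ignored (set empty)
after full input: {}  (accept=5 not in)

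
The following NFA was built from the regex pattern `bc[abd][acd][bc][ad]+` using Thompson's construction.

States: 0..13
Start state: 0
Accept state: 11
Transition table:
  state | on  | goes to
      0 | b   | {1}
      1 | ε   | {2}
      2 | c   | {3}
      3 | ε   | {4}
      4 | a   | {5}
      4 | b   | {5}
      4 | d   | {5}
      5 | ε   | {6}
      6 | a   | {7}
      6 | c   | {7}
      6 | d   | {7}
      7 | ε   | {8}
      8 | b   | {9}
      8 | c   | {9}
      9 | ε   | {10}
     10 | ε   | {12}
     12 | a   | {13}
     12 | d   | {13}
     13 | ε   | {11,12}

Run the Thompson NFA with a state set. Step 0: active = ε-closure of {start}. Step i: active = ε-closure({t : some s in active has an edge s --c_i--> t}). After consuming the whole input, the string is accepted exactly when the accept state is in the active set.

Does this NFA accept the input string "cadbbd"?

initial (ε-close {0}): {0}
'c' @ 1: {}  — no active states
rest 'adbbd' ignored (set empty)
after full input: {}  (accept=11 not in)

Answer: REJECT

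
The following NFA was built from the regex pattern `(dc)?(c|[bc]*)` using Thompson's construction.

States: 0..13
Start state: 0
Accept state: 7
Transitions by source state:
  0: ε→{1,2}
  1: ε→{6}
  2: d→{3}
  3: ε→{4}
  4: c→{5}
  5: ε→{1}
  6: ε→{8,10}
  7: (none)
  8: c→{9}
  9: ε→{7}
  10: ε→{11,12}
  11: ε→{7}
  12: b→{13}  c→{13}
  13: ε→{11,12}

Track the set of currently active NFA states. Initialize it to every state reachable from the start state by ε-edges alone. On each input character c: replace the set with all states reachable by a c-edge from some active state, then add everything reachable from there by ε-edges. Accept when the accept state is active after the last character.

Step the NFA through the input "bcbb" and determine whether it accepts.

start: ε-closure({0}) = {0,1,2,6,7,8,10,11,12}
'b' @ 1: {7,11,12,13}  (accept∈set)
'c' @ 2: {7,11,12,13}  (accept∈set)
'b' @ 3: {7,11,12,13}  (accept∈set)
'b' @ 4: {7,11,12,13}  (accept∈set)
after full input: {7,11,12,13}  (accept=7 in)

Answer: ACCEPT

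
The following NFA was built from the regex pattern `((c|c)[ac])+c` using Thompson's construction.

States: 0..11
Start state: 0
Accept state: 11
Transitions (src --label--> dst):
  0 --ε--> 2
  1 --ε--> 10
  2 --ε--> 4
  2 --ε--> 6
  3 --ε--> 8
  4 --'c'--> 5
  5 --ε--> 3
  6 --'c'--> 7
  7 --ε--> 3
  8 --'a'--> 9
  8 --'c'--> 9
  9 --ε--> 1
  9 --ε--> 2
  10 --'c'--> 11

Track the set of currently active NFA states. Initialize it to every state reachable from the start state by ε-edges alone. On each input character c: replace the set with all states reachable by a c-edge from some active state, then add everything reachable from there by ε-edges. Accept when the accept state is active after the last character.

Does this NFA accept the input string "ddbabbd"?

Answer: REJECT

Derivation:
S₀ = ε-closure({0}) = {0,2,4,6}
'd' @ 1: {}  — dead — no transitions
rest 'dbabbd' ignored (set empty)
end set {} — state 11 not in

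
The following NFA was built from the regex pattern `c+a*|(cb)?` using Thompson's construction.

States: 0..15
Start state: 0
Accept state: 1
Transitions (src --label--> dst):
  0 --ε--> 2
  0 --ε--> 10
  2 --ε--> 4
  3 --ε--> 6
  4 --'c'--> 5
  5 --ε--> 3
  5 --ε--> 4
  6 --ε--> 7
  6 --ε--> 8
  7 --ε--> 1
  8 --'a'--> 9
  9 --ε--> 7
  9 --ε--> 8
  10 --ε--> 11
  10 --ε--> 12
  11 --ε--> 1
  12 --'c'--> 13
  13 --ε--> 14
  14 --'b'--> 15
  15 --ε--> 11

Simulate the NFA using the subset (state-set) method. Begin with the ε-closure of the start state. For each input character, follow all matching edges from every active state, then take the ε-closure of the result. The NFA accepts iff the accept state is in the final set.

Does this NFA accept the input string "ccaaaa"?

Answer: ACCEPT

Trace:
start: ε-closure({0}) = {0,1,2,4,10,11,12}
'c' @ 1: {1,3,4,5,6,7,8,13,14}  (accept∈set)
'c' @ 2: {1,3,4,5,6,7,8}  (accept∈set)
'a' @ 3: {1,7,8,9}  (accept∈set)
'a' @ 4: {1,7,8,9}  (accept∈set)
'a' @ 5: {1,7,8,9}  (accept∈set)
'a' @ 6: {1,7,8,9}  (accept∈set)
after full input: {1,7,8,9}  (accept=1 in)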